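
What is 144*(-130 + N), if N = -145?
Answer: -39600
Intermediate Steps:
144*(-130 + N) = 144*(-130 - 145) = 144*(-275) = -39600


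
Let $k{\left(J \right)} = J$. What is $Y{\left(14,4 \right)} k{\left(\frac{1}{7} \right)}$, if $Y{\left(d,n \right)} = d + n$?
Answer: $\frac{18}{7} \approx 2.5714$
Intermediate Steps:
$Y{\left(14,4 \right)} k{\left(\frac{1}{7} \right)} = \frac{14 + 4}{7} = 18 \cdot \frac{1}{7} = \frac{18}{7}$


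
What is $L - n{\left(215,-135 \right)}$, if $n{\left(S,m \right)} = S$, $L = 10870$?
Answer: $10655$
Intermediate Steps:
$L - n{\left(215,-135 \right)} = 10870 - 215 = 10655$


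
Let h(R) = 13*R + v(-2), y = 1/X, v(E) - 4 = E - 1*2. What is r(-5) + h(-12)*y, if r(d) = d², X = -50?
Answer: 703/25 ≈ 28.120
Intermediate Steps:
v(E) = 2 + E (v(E) = 4 + (E - 1*2) = 4 + (E - 2) = 4 + (-2 + E) = 2 + E)
y = -1/50 (y = 1/(-50) = -1/50 ≈ -0.020000)
h(R) = 13*R (h(R) = 13*R + (2 - 2) = 13*R + 0 = 13*R)
r(-5) + h(-12)*y = (-5)² + (13*(-12))*(-1/50) = 25 - 156*(-1/50) = 25 + 78/25 = 703/25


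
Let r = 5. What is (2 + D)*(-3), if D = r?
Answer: -21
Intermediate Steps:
D = 5
(2 + D)*(-3) = (2 + 5)*(-3) = 7*(-3) = -21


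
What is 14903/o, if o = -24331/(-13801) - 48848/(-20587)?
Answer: 4234258049861/1175053545 ≈ 3603.5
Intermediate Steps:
o = 1175053545/284121187 (o = -24331*(-1/13801) - 48848*(-1/20587) = 24331/13801 + 48848/20587 = 1175053545/284121187 ≈ 4.1357)
14903/o = 14903/(1175053545/284121187) = 14903*(284121187/1175053545) = 4234258049861/1175053545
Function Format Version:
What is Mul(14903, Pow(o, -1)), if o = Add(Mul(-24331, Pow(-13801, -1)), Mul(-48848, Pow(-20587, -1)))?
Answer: Rational(4234258049861, 1175053545) ≈ 3603.5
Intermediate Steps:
o = Rational(1175053545, 284121187) (o = Add(Mul(-24331, Rational(-1, 13801)), Mul(-48848, Rational(-1, 20587))) = Add(Rational(24331, 13801), Rational(48848, 20587)) = Rational(1175053545, 284121187) ≈ 4.1357)
Mul(14903, Pow(o, -1)) = Mul(14903, Pow(Rational(1175053545, 284121187), -1)) = Mul(14903, Rational(284121187, 1175053545)) = Rational(4234258049861, 1175053545)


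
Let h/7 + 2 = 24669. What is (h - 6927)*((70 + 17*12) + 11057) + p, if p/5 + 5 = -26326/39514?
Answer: 37104091987974/19757 ≈ 1.8780e+9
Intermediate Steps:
h = 172669 (h = -14 + 7*24669 = -14 + 172683 = 172669)
p = -559740/19757 (p = -25 + 5*(-26326/39514) = -25 + 5*(-26326*1/39514) = -25 + 5*(-13163/19757) = -25 - 65815/19757 = -559740/19757 ≈ -28.331)
(h - 6927)*((70 + 17*12) + 11057) + p = (172669 - 6927)*((70 + 17*12) + 11057) - 559740/19757 = 165742*((70 + 204) + 11057) - 559740/19757 = 165742*(274 + 11057) - 559740/19757 = 165742*11331 - 559740/19757 = 1878022602 - 559740/19757 = 37104091987974/19757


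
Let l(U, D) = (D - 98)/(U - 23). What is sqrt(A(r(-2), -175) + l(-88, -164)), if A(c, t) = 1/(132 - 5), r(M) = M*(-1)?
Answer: sqrt(470628345)/14097 ≈ 1.5389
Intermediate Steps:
l(U, D) = (-98 + D)/(-23 + U)
r(M) = -M
A(c, t) = 1/127
sqrt(A(r(-2), -175) + l(-88, -164)) = sqrt(1/127 + (-98 - 164)/(-23 - 88)) = sqrt(1/127 - 262/(-111)) = sqrt(1/127 - 1/111*(-262)) = sqrt(1/127 + 262/111) = sqrt(33385/14097) = sqrt(470628345)/14097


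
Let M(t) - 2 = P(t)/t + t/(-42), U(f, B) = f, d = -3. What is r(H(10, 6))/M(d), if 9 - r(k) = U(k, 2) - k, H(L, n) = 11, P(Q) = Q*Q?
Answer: -126/13 ≈ -9.6923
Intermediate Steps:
P(Q) = Q²
M(t) = 2 + 41*t/42 (M(t) = 2 + (t²/t + t/(-42)) = 2 + (t + t*(-1/42)) = 2 + (t - t/42) = 2 + 41*t/42)
r(k) = 9 (r(k) = 9 - (k - k) = 9 - 1*0 = 9 + 0 = 9)
r(H(10, 6))/M(d) = 9/(2 + (41/42)*(-3)) = 9/(2 - 41/14) = 9/(-13/14) = 9*(-14/13) = -126/13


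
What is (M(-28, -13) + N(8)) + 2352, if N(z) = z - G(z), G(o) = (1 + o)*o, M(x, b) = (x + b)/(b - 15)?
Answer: 64105/28 ≈ 2289.5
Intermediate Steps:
M(x, b) = (b + x)/(-15 + b)
G(o) = o*(1 + o)
N(z) = z - z*(1 + z)
(M(-28, -13) + N(8)) + 2352 = ((-13 - 28)/(-15 - 13) - 1*8²) + 2352 = (-41/(-28) - 1*64) + 2352 = (-1/28*(-41) - 64) + 2352 = (41/28 - 64) + 2352 = -1751/28 + 2352 = 64105/28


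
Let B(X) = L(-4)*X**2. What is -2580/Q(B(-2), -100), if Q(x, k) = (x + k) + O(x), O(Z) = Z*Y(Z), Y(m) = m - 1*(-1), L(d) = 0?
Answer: 129/5 ≈ 25.800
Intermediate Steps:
Y(m) = 1 + m (Y(m) = m + 1 = 1 + m)
O(Z) = Z*(1 + Z)
B(X) = 0 (B(X) = 0*X**2 = 0)
Q(x, k) = k + x + x*(1 + x) (Q(x, k) = (x + k) + x*(1 + x) = (k + x) + x*(1 + x) = k + x + x*(1 + x))
-2580/Q(B(-2), -100) = -2580/(-100 + 0 + 0*(1 + 0)) = -2580/(-100 + 0 + 0*1) = -2580/(-100 + 0 + 0) = -2580/(-100) = -2580*(-1/100) = 129/5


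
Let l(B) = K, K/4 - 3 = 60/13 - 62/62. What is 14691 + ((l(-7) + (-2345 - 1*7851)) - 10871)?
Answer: -82544/13 ≈ -6349.5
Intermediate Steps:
K = 344/13 (K = 12 + 4*(60/13 - 62/62) = 12 + 4*(60*(1/13) - 62*1/62) = 12 + 4*(60/13 - 1) = 12 + 4*(47/13) = 12 + 188/13 = 344/13 ≈ 26.462)
l(B) = 344/13
14691 + ((l(-7) + (-2345 - 1*7851)) - 10871) = 14691 + ((344/13 + (-2345 - 1*7851)) - 10871) = 14691 + ((344/13 + (-2345 - 7851)) - 10871) = 14691 + ((344/13 - 10196) - 10871) = 14691 + (-132204/13 - 10871) = 14691 - 273527/13 = -82544/13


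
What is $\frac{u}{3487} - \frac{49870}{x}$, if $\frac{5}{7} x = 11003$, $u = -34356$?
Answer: $- \frac{3515616926}{268572227} \approx -13.09$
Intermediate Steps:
$x = \frac{77021}{5}$ ($x = \frac{7}{5} \cdot 11003 = \frac{77021}{5} \approx 15404.0$)
$\frac{u}{3487} - \frac{49870}{x} = - \frac{34356}{3487} - \frac{49870}{\frac{77021}{5}} = \left(-34356\right) \frac{1}{3487} - \frac{249350}{77021} = - \frac{34356}{3487} - \frac{249350}{77021} = - \frac{3515616926}{268572227}$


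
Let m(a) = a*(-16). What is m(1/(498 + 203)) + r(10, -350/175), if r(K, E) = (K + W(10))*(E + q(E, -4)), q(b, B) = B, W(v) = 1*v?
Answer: -84136/701 ≈ -120.02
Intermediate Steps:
W(v) = v
r(K, E) = (-4 + E)*(10 + K) (r(K, E) = (K + 10)*(E - 4) = (10 + K)*(-4 + E) = (-4 + E)*(10 + K))
m(a) = -16*a
m(1/(498 + 203)) + r(10, -350/175) = -16/(498 + 203) + (-40 - 4*10 + 10*(-350/175) - 350/175*10) = -16/701 + (-40 - 40 + 10*(-350*1/175) - 350*1/175*10) = -16*1/701 + (-40 - 40 + 10*(-2) - 2*10) = -16/701 + (-40 - 40 - 20 - 20) = -16/701 - 120 = -84136/701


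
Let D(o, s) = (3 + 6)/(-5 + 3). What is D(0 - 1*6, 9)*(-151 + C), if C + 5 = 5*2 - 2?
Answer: 666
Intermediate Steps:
D(o, s) = -9/2 (D(o, s) = 9/(-2) = 9*(-1/2) = -9/2)
C = 3 (C = -5 + (5*2 - 2) = -5 + (10 - 2) = -5 + 8 = 3)
D(0 - 1*6, 9)*(-151 + C) = -9*(-151 + 3)/2 = -9/2*(-148) = 666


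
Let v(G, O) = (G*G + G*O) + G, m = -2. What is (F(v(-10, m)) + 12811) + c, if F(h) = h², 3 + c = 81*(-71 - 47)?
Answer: 15350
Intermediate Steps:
v(G, O) = G + G² + G*O (v(G, O) = (G² + G*O) + G = G + G² + G*O)
c = -9561 (c = -3 + 81*(-71 - 47) = -3 + 81*(-118) = -3 - 9558 = -9561)
(F(v(-10, m)) + 12811) + c = ((-10*(1 - 10 - 2))² + 12811) - 9561 = ((-10*(-11))² + 12811) - 9561 = (110² + 12811) - 9561 = (12100 + 12811) - 9561 = 24911 - 9561 = 15350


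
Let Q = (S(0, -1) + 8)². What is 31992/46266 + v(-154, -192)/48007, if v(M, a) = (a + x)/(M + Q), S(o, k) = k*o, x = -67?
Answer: 23039596309/33316377930 ≈ 0.69154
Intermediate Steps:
Q = 64 (Q = (-1*0 + 8)² = (0 + 8)² = 8² = 64)
v(M, a) = (-67 + a)/(64 + M) (v(M, a) = (a - 67)/(M + 64) = (-67 + a)/(64 + M))
31992/46266 + v(-154, -192)/48007 = 31992/46266 + ((-67 - 192)/(64 - 154))/48007 = 31992*(1/46266) + (-259/(-90))*(1/48007) = 5332/7711 - 1/90*(-259)*(1/48007) = 5332/7711 + (259/90)*(1/48007) = 5332/7711 + 259/4320630 = 23039596309/33316377930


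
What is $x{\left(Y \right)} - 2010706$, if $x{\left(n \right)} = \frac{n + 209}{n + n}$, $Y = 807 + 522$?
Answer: $- \frac{2672227505}{1329} \approx -2.0107 \cdot 10^{6}$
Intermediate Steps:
$Y = 1329$
$x{\left(n \right)} = \frac{209 + n}{2 n}$
$x{\left(Y \right)} - 2010706 = \frac{209 + 1329}{2 \cdot 1329} - 2010706 = \frac{1}{2} \cdot \frac{1}{1329} \cdot 1538 - 2010706 = \frac{769}{1329} - 2010706 = - \frac{2672227505}{1329}$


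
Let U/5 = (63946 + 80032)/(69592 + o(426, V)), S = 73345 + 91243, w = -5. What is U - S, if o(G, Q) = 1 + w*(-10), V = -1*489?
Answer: -11461682194/69643 ≈ -1.6458e+5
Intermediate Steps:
V = -489
o(G, Q) = 51 (o(G, Q) = 1 - 5*(-10) = 1 + 50 = 51)
S = 164588
U = 719890/69643 (U = 5*((63946 + 80032)/(69592 + 51)) = 5*(143978/69643) = 719890/69643 ≈ 10.337)
U - S = 719890/69643 - 1*164588 = 719890/69643 - 164588 = -11461682194/69643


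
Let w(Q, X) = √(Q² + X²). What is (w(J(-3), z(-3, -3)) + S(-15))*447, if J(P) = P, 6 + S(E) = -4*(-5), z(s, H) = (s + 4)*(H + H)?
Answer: 6258 + 1341*√5 ≈ 9256.6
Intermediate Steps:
z(s, H) = 2*H*(4 + s) (z(s, H) = (4 + s)*(2*H) = 2*H*(4 + s))
S(E) = 14 (S(E) = -6 - 4*(-5) = -6 + 20 = 14)
(w(J(-3), z(-3, -3)) + S(-15))*447 = (√((-3)² + (2*(-3)*(4 - 3))²) + 14)*447 = (√(9 + (2*(-3)*1)²) + 14)*447 = (√(9 + (-6)²) + 14)*447 = (√(9 + 36) + 14)*447 = (√45 + 14)*447 = (3*√5 + 14)*447 = (14 + 3*√5)*447 = 6258 + 1341*√5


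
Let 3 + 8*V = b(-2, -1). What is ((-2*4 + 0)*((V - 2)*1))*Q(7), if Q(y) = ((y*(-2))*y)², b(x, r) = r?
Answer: 192080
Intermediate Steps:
V = -½ (V = -3/8 + (⅛)*(-1) = -3/8 - ⅛ = -½ ≈ -0.50000)
Q(y) = 4*y⁴ (Q(y) = ((-2*y)*y)² = (-2*y²)² = 4*y⁴)
((-2*4 + 0)*((V - 2)*1))*Q(7) = ((-2*4 + 0)*((-½ - 2)*1))*(4*7⁴) = ((-8 + 0)*(-5/2*1))*(4*2401) = -8*(-5/2)*9604 = 20*9604 = 192080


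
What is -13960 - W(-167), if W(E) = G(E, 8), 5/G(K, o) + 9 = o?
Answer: -13955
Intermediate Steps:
G(K, o) = 5/(-9 + o)
W(E) = -5 (W(E) = 5/(-9 + 8) = 5/(-1) = 5*(-1) = -5)
-13960 - W(-167) = -13960 - 1*(-5) = -13960 + 5 = -13955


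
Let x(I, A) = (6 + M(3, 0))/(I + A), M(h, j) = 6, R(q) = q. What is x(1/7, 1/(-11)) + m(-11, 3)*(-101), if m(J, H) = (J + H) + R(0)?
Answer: 1039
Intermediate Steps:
m(J, H) = H + J (m(J, H) = (J + H) + 0 = (H + J) + 0 = H + J)
x(I, A) = 12/(A + I) (x(I, A) = (6 + 6)/(I + A) = 12/(A + I))
x(1/7, 1/(-11)) + m(-11, 3)*(-101) = 12/(1/(-11) + 1/7) + (3 - 11)*(-101) = 12/(-1/11 + ⅐) - 8*(-101) = 12/(4/77) + 808 = 12*(77/4) + 808 = 231 + 808 = 1039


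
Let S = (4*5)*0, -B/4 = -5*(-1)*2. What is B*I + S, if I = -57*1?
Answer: 2280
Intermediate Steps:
B = -40 (B = -4*(-5*(-1))*2 = -20*2 = -4*10 = -40)
I = -57
S = 0 (S = 20*0 = 0)
B*I + S = -40*(-57) + 0 = 2280 + 0 = 2280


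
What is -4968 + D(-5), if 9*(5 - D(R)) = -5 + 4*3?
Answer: -44674/9 ≈ -4963.8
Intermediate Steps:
D(R) = 38/9 (D(R) = 5 - (-5 + 4*3)/9 = 5 - (-5 + 12)/9 = 5 - ⅑*7 = 5 - 7/9 = 38/9)
-4968 + D(-5) = -4968 + 38/9 = -44674/9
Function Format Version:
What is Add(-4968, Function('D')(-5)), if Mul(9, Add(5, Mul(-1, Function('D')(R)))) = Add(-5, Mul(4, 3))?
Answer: Rational(-44674, 9) ≈ -4963.8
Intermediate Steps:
Function('D')(R) = Rational(38, 9) (Function('D')(R) = Add(5, Mul(Rational(-1, 9), Add(-5, Mul(4, 3)))) = Add(5, Mul(Rational(-1, 9), Add(-5, 12))) = Add(5, Mul(Rational(-1, 9), 7)) = Add(5, Rational(-7, 9)) = Rational(38, 9))
Add(-4968, Function('D')(-5)) = Add(-4968, Rational(38, 9)) = Rational(-44674, 9)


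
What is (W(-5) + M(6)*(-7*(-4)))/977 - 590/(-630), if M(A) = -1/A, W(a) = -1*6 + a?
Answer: 56656/61551 ≈ 0.92047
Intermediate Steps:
W(a) = -6 + a
(W(-5) + M(6)*(-7*(-4)))/977 - 590/(-630) = ((-6 - 5) + (-1/6)*(-7*(-4)))/977 - 590/(-630) = (-11 - 1*1/6*28)*(1/977) - 590*(-1/630) = (-11 - 1/6*28)*(1/977) + 59/63 = (-11 - 14/3)*(1/977) + 59/63 = -47/3*1/977 + 59/63 = -47/2931 + 59/63 = 56656/61551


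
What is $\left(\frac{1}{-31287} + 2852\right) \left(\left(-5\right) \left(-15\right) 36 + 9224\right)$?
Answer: $\frac{1063984756252}{31287} \approx 3.4007 \cdot 10^{7}$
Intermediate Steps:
$\left(\frac{1}{-31287} + 2852\right) \left(\left(-5\right) \left(-15\right) 36 + 9224\right) = \left(- \frac{1}{31287} + 2852\right) \left(75 \cdot 36 + 9224\right) = \frac{89230523 \left(2700 + 9224\right)}{31287} = \frac{89230523}{31287} \cdot 11924 = \frac{1063984756252}{31287}$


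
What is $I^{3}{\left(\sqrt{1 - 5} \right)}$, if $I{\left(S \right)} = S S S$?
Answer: $512 i \approx 512.0 i$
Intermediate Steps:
$I{\left(S \right)} = S^{3}$ ($I{\left(S \right)} = S^{2} S = S^{3}$)
$I^{3}{\left(\sqrt{1 - 5} \right)} = \left(\left(\sqrt{1 - 5}\right)^{3}\right)^{3} = \left(\left(\sqrt{-4}\right)^{3}\right)^{3} = \left(\left(2 i\right)^{3}\right)^{3} = \left(- 8 i\right)^{3} = 512 i$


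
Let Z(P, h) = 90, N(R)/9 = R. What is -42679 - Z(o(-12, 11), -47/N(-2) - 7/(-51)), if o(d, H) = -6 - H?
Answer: -42769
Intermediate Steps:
N(R) = 9*R
-42679 - Z(o(-12, 11), -47/N(-2) - 7/(-51)) = -42679 - 1*90 = -42679 - 90 = -42769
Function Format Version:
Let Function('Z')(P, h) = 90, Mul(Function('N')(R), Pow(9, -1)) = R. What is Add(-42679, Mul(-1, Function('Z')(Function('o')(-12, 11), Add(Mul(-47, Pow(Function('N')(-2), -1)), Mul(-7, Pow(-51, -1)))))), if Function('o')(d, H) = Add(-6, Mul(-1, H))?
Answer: -42769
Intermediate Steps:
Function('N')(R) = Mul(9, R)
Add(-42679, Mul(-1, Function('Z')(Function('o')(-12, 11), Add(Mul(-47, Pow(Function('N')(-2), -1)), Mul(-7, Pow(-51, -1)))))) = Add(-42679, Mul(-1, 90)) = Add(-42679, -90) = -42769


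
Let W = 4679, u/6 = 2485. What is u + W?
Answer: 19589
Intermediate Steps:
u = 14910 (u = 6*2485 = 14910)
u + W = 14910 + 4679 = 19589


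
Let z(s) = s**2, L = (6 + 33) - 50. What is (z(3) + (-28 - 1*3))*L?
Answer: 242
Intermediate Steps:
L = -11 (L = 39 - 50 = -11)
(z(3) + (-28 - 1*3))*L = (3**2 + (-28 - 1*3))*(-11) = (9 + (-28 - 3))*(-11) = (9 - 31)*(-11) = -22*(-11) = 242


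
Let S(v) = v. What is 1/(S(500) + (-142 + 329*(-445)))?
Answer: -1/146047 ≈ -6.8471e-6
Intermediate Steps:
1/(S(500) + (-142 + 329*(-445))) = 1/(500 + (-142 + 329*(-445))) = 1/(500 + (-142 - 146405)) = 1/(500 - 146547) = 1/(-146047) = -1/146047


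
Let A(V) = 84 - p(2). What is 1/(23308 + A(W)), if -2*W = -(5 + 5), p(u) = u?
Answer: 1/23390 ≈ 4.2753e-5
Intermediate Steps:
W = 5 (W = -(-1)*(5 + 5)/2 = -(-1)*10/2 = -1/2*(-10) = 5)
A(V) = 82 (A(V) = 84 - 1*2 = 84 - 2 = 82)
1/(23308 + A(W)) = 1/(23308 + 82) = 1/23390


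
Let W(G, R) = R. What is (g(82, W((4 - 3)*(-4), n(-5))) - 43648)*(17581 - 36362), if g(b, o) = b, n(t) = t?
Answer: 818213046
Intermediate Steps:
(g(82, W((4 - 3)*(-4), n(-5))) - 43648)*(17581 - 36362) = (82 - 43648)*(17581 - 36362) = -43566*(-18781) = 818213046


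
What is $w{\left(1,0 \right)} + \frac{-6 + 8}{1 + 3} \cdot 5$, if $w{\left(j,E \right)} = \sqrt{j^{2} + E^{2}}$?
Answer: $\frac{7}{2} \approx 3.5$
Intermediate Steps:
$w{\left(j,E \right)} = \sqrt{E^{2} + j^{2}}$
$w{\left(1,0 \right)} + \frac{-6 + 8}{1 + 3} \cdot 5 = \sqrt{0^{2} + 1^{2}} + \frac{-6 + 8}{1 + 3} \cdot 5 = \sqrt{0 + 1} + \frac{2}{4} \cdot 5 = \sqrt{1} + 2 \cdot \frac{1}{4} \cdot 5 = 1 + \frac{1}{2} \cdot 5 = 1 + \frac{5}{2} = \frac{7}{2}$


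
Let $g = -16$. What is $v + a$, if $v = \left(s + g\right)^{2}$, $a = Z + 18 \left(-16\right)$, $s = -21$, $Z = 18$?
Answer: $1099$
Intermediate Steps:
$a = -270$ ($a = 18 + 18 \left(-16\right) = 18 - 288 = -270$)
$v = 1369$ ($v = \left(-21 - 16\right)^{2} = \left(-37\right)^{2} = 1369$)
$v + a = 1369 - 270 = 1099$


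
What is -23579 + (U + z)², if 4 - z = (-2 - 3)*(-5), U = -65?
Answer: -16183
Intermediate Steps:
z = -21 (z = 4 - (-2 - 3)*(-5) = 4 - (-5)*(-5) = 4 - 1*25 = 4 - 25 = -21)
-23579 + (U + z)² = -23579 + (-65 - 21)² = -23579 + (-86)² = -23579 + 7396 = -16183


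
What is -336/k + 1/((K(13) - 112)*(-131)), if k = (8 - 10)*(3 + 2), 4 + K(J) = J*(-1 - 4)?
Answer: 3983453/118555 ≈ 33.600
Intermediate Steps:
K(J) = -4 - 5*J (K(J) = -4 + J*(-1 - 4) = -4 + J*(-5) = -4 - 5*J)
k = -10 (k = -2*5 = -10)
-336/k + 1/((K(13) - 112)*(-131)) = -336/(-10) + 1/((-4 - 5*13) - 112*(-131)) = -336*(-1/10) - 1/131/((-4 - 65) - 112) = 168/5 - 1/131/(-69 - 112) = 168/5 - 1/131/(-181) = 168/5 - 1/181*(-1/131) = 168/5 + 1/23711 = 3983453/118555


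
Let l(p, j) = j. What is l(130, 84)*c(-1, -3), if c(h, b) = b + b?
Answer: -504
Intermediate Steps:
c(h, b) = 2*b
l(130, 84)*c(-1, -3) = 84*(2*(-3)) = 84*(-6) = -504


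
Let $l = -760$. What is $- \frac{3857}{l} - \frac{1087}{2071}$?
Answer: $\frac{376933}{82840} \approx 4.5501$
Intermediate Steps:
$- \frac{3857}{l} - \frac{1087}{2071} = - \frac{3857}{-760} - \frac{1087}{2071} = \left(-3857\right) \left(- \frac{1}{760}\right) - \frac{1087}{2071} = \frac{203}{40} - \frac{1087}{2071} = \frac{376933}{82840}$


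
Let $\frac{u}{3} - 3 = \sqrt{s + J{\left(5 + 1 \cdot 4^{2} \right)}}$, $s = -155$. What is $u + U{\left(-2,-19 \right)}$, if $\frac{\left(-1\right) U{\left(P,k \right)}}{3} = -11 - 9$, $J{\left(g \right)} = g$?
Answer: $69 + 3 i \sqrt{134} \approx 69.0 + 34.728 i$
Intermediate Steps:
$U{\left(P,k \right)} = 60$ ($U{\left(P,k \right)} = - 3 \left(-11 - 9\right) = \left(-3\right) \left(-20\right) = 60$)
$u = 9 + 3 i \sqrt{134}$ ($u = 9 + 3 \sqrt{-155 + \left(5 + 1 \cdot 4^{2}\right)} = 9 + 3 \sqrt{-155 + \left(5 + 1 \cdot 16\right)} = 9 + 3 \sqrt{-155 + \left(5 + 16\right)} = 9 + 3 \sqrt{-155 + 21} = 9 + 3 \sqrt{-134} = 9 + 3 i \sqrt{134} \approx 9.0 + 34.728 i$)
$u + U{\left(-2,-19 \right)} = \left(9 + 3 i \sqrt{134}\right) + 60 = 69 + 3 i \sqrt{134}$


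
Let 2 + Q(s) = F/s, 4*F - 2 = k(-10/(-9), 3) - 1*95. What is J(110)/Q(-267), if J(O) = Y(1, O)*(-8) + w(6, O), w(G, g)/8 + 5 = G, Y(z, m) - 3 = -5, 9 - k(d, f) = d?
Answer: -115344/9229 ≈ -12.498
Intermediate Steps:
k(d, f) = 9 - d
Y(z, m) = -2 (Y(z, m) = 3 - 5 = -2)
w(G, g) = -40 + 8*G
J(O) = 24 (J(O) = -2*(-8) + (-40 + 8*6) = 16 + (-40 + 48) = 16 + 8 = 24)
F = -383/18 (F = ½ + ((9 - (-10)/(-9)) - 1*95)/4 = ½ + ((9 - (-10)*(-1)/9) - 95)/4 = ½ + ((9 - 1*10/9) - 95)/4 = ½ + ((9 - 10/9) - 95)/4 = ½ + (71/9 - 95)/4 = ½ + (¼)*(-784/9) = ½ - 196/9 = -383/18 ≈ -21.278)
Q(s) = -2 - 383/(18*s)
J(110)/Q(-267) = 24/(-2 - 383/18/(-267)) = 24/(-2 - 383/18*(-1/267)) = 24/(-2 + 383/4806) = 24/(-9229/4806) = 24*(-4806/9229) = -115344/9229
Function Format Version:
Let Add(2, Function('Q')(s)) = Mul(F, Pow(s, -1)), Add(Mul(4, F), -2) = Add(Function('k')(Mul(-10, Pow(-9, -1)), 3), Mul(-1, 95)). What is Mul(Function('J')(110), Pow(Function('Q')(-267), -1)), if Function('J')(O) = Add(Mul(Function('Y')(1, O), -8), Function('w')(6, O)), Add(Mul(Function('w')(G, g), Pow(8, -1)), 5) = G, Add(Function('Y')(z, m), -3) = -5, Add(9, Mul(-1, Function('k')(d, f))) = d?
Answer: Rational(-115344, 9229) ≈ -12.498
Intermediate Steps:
Function('k')(d, f) = Add(9, Mul(-1, d))
Function('Y')(z, m) = -2 (Function('Y')(z, m) = Add(3, -5) = -2)
Function('w')(G, g) = Add(-40, Mul(8, G))
Function('J')(O) = 24 (Function('J')(O) = Add(Mul(-2, -8), Add(-40, Mul(8, 6))) = Add(16, Add(-40, 48)) = Add(16, 8) = 24)
F = Rational(-383, 18) (F = Add(Rational(1, 2), Mul(Rational(1, 4), Add(Add(9, Mul(-1, Mul(-10, Pow(-9, -1)))), Mul(-1, 95)))) = Add(Rational(1, 2), Mul(Rational(1, 4), Add(Add(9, Mul(-1, Mul(-10, Rational(-1, 9)))), -95))) = Add(Rational(1, 2), Mul(Rational(1, 4), Add(Add(9, Mul(-1, Rational(10, 9))), -95))) = Add(Rational(1, 2), Mul(Rational(1, 4), Add(Add(9, Rational(-10, 9)), -95))) = Add(Rational(1, 2), Mul(Rational(1, 4), Add(Rational(71, 9), -95))) = Add(Rational(1, 2), Mul(Rational(1, 4), Rational(-784, 9))) = Add(Rational(1, 2), Rational(-196, 9)) = Rational(-383, 18) ≈ -21.278)
Function('Q')(s) = Add(-2, Mul(Rational(-383, 18), Pow(s, -1)))
Mul(Function('J')(110), Pow(Function('Q')(-267), -1)) = Mul(24, Pow(Add(-2, Mul(Rational(-383, 18), Pow(-267, -1))), -1)) = Mul(24, Pow(Add(-2, Mul(Rational(-383, 18), Rational(-1, 267))), -1)) = Mul(24, Pow(Add(-2, Rational(383, 4806)), -1)) = Mul(24, Pow(Rational(-9229, 4806), -1)) = Mul(24, Rational(-4806, 9229)) = Rational(-115344, 9229)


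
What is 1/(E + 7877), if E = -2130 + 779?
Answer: 1/6526 ≈ 0.00015323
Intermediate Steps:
E = -1351
1/(E + 7877) = 1/(-1351 + 7877) = 1/6526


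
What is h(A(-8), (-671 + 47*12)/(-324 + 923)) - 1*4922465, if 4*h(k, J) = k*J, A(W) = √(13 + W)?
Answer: -4922465 - 107*√5/2396 ≈ -4.9225e+6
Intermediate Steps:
h(k, J) = J*k/4 (h(k, J) = (k*J)/4 = (J*k)/4 = J*k/4)
h(A(-8), (-671 + 47*12)/(-324 + 923)) - 1*4922465 = ((-671 + 47*12)/(-324 + 923))*√(13 - 8)/4 - 1*4922465 = ((-671 + 564)/599)*√5/4 - 4922465 = (-107*1/599)*√5/4 - 4922465 = (¼)*(-107/599)*√5 - 4922465 = -107*√5/2396 - 4922465 = -4922465 - 107*√5/2396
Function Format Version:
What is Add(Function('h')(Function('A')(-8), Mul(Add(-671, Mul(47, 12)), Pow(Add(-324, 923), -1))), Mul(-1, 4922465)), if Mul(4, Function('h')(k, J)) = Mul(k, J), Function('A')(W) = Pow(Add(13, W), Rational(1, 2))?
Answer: Add(-4922465, Mul(Rational(-107, 2396), Pow(5, Rational(1, 2)))) ≈ -4.9225e+6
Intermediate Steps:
Function('h')(k, J) = Mul(Rational(1, 4), J, k) (Function('h')(k, J) = Mul(Rational(1, 4), Mul(k, J)) = Mul(Rational(1, 4), Mul(J, k)) = Mul(Rational(1, 4), J, k))
Add(Function('h')(Function('A')(-8), Mul(Add(-671, Mul(47, 12)), Pow(Add(-324, 923), -1))), Mul(-1, 4922465)) = Add(Mul(Rational(1, 4), Mul(Add(-671, Mul(47, 12)), Pow(Add(-324, 923), -1)), Pow(Add(13, -8), Rational(1, 2))), Mul(-1, 4922465)) = Add(Mul(Rational(1, 4), Mul(Add(-671, 564), Pow(599, -1)), Pow(5, Rational(1, 2))), -4922465) = Add(Mul(Rational(1, 4), Mul(-107, Rational(1, 599)), Pow(5, Rational(1, 2))), -4922465) = Add(Mul(Rational(1, 4), Rational(-107, 599), Pow(5, Rational(1, 2))), -4922465) = Add(Mul(Rational(-107, 2396), Pow(5, Rational(1, 2))), -4922465) = Add(-4922465, Mul(Rational(-107, 2396), Pow(5, Rational(1, 2))))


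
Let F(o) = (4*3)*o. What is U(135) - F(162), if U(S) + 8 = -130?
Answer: -2082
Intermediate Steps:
U(S) = -138 (U(S) = -8 - 130 = -138)
F(o) = 12*o
U(135) - F(162) = -138 - 12*162 = -138 - 1*1944 = -138 - 1944 = -2082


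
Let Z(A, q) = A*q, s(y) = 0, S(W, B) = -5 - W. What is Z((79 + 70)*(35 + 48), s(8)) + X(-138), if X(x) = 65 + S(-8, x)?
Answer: 68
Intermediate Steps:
X(x) = 68 (X(x) = 65 + (-5 - 1*(-8)) = 65 + (-5 + 8) = 65 + 3 = 68)
Z((79 + 70)*(35 + 48), s(8)) + X(-138) = ((79 + 70)*(35 + 48))*0 + 68 = (149*83)*0 + 68 = 12367*0 + 68 = 0 + 68 = 68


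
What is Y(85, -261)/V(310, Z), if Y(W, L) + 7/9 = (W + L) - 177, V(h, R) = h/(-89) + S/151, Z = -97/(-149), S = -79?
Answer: 42789776/484569 ≈ 88.305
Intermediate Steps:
Z = 97/149 (Z = -97*(-1/149) = 97/149 ≈ 0.65101)
V(h, R) = -79/151 - h/89 (V(h, R) = h/(-89) - 79/151 = h*(-1/89) - 79*1/151 = -h/89 - 79/151 = -79/151 - h/89)
Y(W, L) = -1600/9 + L + W (Y(W, L) = -7/9 + ((W + L) - 177) = -7/9 + ((L + W) - 177) = -7/9 + (-177 + L + W) = -1600/9 + L + W)
Y(85, -261)/V(310, Z) = (-1600/9 - 261 + 85)/(-79/151 - 1/89*310) = -3184/(9*(-79/151 - 310/89)) = -3184/(9*(-53841/13439)) = -3184/9*(-13439/53841) = 42789776/484569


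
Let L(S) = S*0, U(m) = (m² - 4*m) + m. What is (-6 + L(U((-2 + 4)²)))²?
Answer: 36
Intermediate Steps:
U(m) = m² - 3*m
L(S) = 0
(-6 + L(U((-2 + 4)²)))² = (-6 + 0)² = (-6)² = 36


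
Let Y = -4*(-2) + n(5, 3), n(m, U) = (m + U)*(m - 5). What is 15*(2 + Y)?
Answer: 150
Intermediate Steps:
n(m, U) = (-5 + m)*(U + m) (n(m, U) = (U + m)*(-5 + m) = (-5 + m)*(U + m))
Y = 8 (Y = -4*(-2) + (5² - 5*3 - 5*5 + 3*5) = 8 + (25 - 15 - 25 + 15) = 8 + 0 = 8)
15*(2 + Y) = 15*(2 + 8) = 15*10 = 150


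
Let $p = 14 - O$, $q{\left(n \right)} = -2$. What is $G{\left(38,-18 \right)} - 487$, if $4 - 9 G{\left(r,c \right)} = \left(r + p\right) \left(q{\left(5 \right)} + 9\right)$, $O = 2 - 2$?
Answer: $-527$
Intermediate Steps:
$O = 0$
$p = 14$ ($p = 14 - 0 = 14 + 0 = 14$)
$G{\left(r,c \right)} = - \frac{94}{9} - \frac{7 r}{9}$ ($G{\left(r,c \right)} = \frac{4}{9} - \frac{\left(r + 14\right) \left(-2 + 9\right)}{9} = \frac{4}{9} - \frac{\left(14 + r\right) 7}{9} = \frac{4}{9} - \frac{98 + 7 r}{9} = \frac{4}{9} - \left(\frac{98}{9} + \frac{7 r}{9}\right) = - \frac{94}{9} - \frac{7 r}{9}$)
$G{\left(38,-18 \right)} - 487 = \left(- \frac{94}{9} - \frac{266}{9}\right) - 487 = -40 - 487 = -527$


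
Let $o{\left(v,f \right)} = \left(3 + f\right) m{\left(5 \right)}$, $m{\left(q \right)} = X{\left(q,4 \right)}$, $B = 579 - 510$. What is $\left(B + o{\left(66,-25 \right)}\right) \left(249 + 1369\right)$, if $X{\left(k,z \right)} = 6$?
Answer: $-101934$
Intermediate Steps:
$B = 69$ ($B = 579 - 510 = 69$)
$m{\left(q \right)} = 6$
$o{\left(v,f \right)} = 18 + 6 f$ ($o{\left(v,f \right)} = \left(3 + f\right) 6 = 18 + 6 f$)
$\left(B + o{\left(66,-25 \right)}\right) \left(249 + 1369\right) = \left(69 + \left(18 + 6 \left(-25\right)\right)\right) \left(249 + 1369\right) = \left(69 + \left(18 - 150\right)\right) 1618 = \left(69 - 132\right) 1618 = \left(-63\right) 1618 = -101934$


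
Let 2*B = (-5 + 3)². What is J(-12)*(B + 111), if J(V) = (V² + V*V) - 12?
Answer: 31188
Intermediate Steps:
J(V) = -12 + 2*V² (J(V) = (V² + V²) - 12 = 2*V² - 12 = -12 + 2*V²)
B = 2 (B = (-5 + 3)²/2 = (½)*(-2)² = (½)*4 = 2)
J(-12)*(B + 111) = (-12 + 2*(-12)²)*(2 + 111) = (-12 + 2*144)*113 = (-12 + 288)*113 = 276*113 = 31188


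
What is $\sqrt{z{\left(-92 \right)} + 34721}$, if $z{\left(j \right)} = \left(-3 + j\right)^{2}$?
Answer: $\sqrt{43746} \approx 209.16$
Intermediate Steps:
$\sqrt{z{\left(-92 \right)} + 34721} = \sqrt{\left(-3 - 92\right)^{2} + 34721} = \sqrt{\left(-95\right)^{2} + 34721} = \sqrt{9025 + 34721} = \sqrt{43746}$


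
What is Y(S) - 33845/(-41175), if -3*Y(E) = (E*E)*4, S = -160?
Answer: -281081231/8235 ≈ -34133.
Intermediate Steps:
Y(E) = -4*E²/3 (Y(E) = -E*E*4/3 = -E²*4/3 = -4*E²/3)
Y(S) - 33845/(-41175) = -4/3*(-160)² - 33845/(-41175) = -4/3*25600 - 33845*(-1)/41175 = -102400/3 - 1*(-6769/8235) = -102400/3 + 6769/8235 = -281081231/8235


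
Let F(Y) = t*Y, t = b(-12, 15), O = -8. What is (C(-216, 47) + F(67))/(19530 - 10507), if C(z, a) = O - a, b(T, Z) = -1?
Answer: -122/9023 ≈ -0.013521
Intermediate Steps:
t = -1
F(Y) = -Y
C(z, a) = -8 - a
(C(-216, 47) + F(67))/(19530 - 10507) = ((-8 - 1*47) - 1*67)/(19530 - 10507) = ((-8 - 47) - 67)/9023 = (-55 - 67)*(1/9023) = -122*1/9023 = -122/9023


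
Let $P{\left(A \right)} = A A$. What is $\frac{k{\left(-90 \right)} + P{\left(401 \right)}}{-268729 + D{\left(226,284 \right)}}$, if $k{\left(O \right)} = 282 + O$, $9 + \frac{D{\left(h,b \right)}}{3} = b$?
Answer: $- \frac{22999}{38272} \approx -0.60093$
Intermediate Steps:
$D{\left(h,b \right)} = -27 + 3 b$
$P{\left(A \right)} = A^{2}$
$\frac{k{\left(-90 \right)} + P{\left(401 \right)}}{-268729 + D{\left(226,284 \right)}} = \frac{\left(282 - 90\right) + 401^{2}}{-268729 + \left(-27 + 3 \cdot 284\right)} = \frac{192 + 160801}{-268729 + \left(-27 + 852\right)} = \frac{160993}{-268729 + 825} = \frac{160993}{-267904} = 160993 \left(- \frac{1}{267904}\right) = - \frac{22999}{38272}$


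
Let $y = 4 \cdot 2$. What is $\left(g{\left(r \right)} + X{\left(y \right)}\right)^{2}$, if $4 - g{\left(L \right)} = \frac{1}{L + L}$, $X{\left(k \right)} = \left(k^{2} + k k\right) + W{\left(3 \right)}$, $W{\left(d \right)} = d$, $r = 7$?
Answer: $\frac{3568321}{196} \approx 18206.0$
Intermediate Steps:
$y = 8$
$X{\left(k \right)} = 3 + 2 k^{2}$ ($X{\left(k \right)} = \left(k^{2} + k k\right) + 3 = \left(k^{2} + k^{2}\right) + 3 = 2 k^{2} + 3 = 3 + 2 k^{2}$)
$g{\left(L \right)} = 4 - \frac{1}{2 L}$ ($g{\left(L \right)} = 4 - \frac{1}{L + L} = 4 - \frac{1}{2 L}$)
$\left(g{\left(r \right)} + X{\left(y \right)}\right)^{2} = \left(\left(4 - \frac{1}{2 \cdot 7}\right) + \left(3 + 2 \cdot 8^{2}\right)\right)^{2} = \left(\left(4 - \frac{1}{14}\right) + \left(3 + 2 \cdot 64\right)\right)^{2} = \left(\left(4 - \frac{1}{14}\right) + \left(3 + 128\right)\right)^{2} = \left(\frac{55}{14} + 131\right)^{2} = \left(\frac{1889}{14}\right)^{2} = \frac{3568321}{196}$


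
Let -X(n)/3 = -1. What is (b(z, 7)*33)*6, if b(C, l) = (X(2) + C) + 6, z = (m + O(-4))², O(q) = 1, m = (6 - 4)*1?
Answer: 3564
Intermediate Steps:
X(n) = 3 (X(n) = -3*(-1) = 3)
m = 2 (m = 2*1 = 2)
z = 9 (z = (2 + 1)² = 3² = 9)
b(C, l) = 9 + C (b(C, l) = (3 + C) + 6 = 9 + C)
(b(z, 7)*33)*6 = ((9 + 9)*33)*6 = (18*33)*6 = 594*6 = 3564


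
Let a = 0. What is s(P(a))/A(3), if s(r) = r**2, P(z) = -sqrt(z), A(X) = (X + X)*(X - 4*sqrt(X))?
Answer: 0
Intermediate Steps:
A(X) = 2*X*(X - 4*sqrt(X)) (A(X) = (2*X)*(X - 4*sqrt(X)) = 2*X*(X - 4*sqrt(X)))
s(P(a))/A(3) = (-sqrt(0))**2/(-24*sqrt(3) + 2*3**2) = (-1*0)**2/(-24*sqrt(3) + 2*9) = 0**2/(-24*sqrt(3) + 18) = 0/(18 - 24*sqrt(3)) = 0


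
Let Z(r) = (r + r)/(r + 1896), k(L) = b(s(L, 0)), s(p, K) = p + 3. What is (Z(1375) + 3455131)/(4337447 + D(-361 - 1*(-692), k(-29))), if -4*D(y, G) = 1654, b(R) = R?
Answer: 22603472502/28372873157 ≈ 0.79666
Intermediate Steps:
s(p, K) = 3 + p
k(L) = 3 + L
Z(r) = 2*r/(1896 + r) (Z(r) = (2*r)/(1896 + r) = 2*r/(1896 + r))
D(y, G) = -827/2 (D(y, G) = -1/4*1654 = -827/2)
(Z(1375) + 3455131)/(4337447 + D(-361 - 1*(-692), k(-29))) = (2*1375/(1896 + 1375) + 3455131)/(4337447 - 827/2) = (2*1375/3271 + 3455131)/(8674067/2) = (2*1375*(1/3271) + 3455131)*(2/8674067) = (2750/3271 + 3455131)*(2/8674067) = (11301736251/3271)*(2/8674067) = 22603472502/28372873157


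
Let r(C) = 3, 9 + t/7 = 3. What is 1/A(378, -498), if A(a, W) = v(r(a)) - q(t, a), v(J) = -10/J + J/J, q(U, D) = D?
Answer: -3/1141 ≈ -0.0026293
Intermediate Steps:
t = -42 (t = -63 + 7*3 = -63 + 21 = -42)
v(J) = 1 - 10/J (v(J) = -10/J + 1 = 1 - 10/J)
A(a, W) = -7/3 - a (A(a, W) = (-10 + 3)/3 - a = (⅓)*(-7) - a = -7/3 - a)
1/A(378, -498) = 1/(-7/3 - 1*378) = 1/(-7/3 - 378) = 1/(-1141/3) = -3/1141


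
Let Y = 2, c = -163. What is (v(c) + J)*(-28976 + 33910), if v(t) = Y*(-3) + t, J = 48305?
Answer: 237503024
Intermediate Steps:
v(t) = -6 + t (v(t) = 2*(-3) + t = -6 + t)
(v(c) + J)*(-28976 + 33910) = ((-6 - 163) + 48305)*(-28976 + 33910) = (-169 + 48305)*4934 = 48136*4934 = 237503024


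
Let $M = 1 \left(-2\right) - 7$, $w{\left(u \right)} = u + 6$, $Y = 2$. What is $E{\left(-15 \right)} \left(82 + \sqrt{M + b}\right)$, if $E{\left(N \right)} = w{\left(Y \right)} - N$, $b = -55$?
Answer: $1886 + 184 i \approx 1886.0 + 184.0 i$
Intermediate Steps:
$w{\left(u \right)} = 6 + u$
$E{\left(N \right)} = 8 - N$ ($E{\left(N \right)} = \left(6 + 2\right) - N = 8 - N$)
$M = -9$ ($M = -2 - 7 = -9$)
$E{\left(-15 \right)} \left(82 + \sqrt{M + b}\right) = \left(8 - -15\right) \left(82 + \sqrt{-9 - 55}\right) = \left(8 + 15\right) \left(82 + \sqrt{-64}\right) = 23 \left(82 + 8 i\right) = 1886 + 184 i$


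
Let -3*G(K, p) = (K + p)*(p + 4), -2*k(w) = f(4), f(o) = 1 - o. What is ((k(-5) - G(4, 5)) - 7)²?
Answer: 1849/4 ≈ 462.25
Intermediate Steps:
k(w) = 3/2 (k(w) = -(1 - 1*4)/2 = -(1 - 4)/2 = -½*(-3) = 3/2)
G(K, p) = -(4 + p)*(K + p)/3 (G(K, p) = -(K + p)*(p + 4)/3 = -(K + p)*(4 + p)/3 = -(4 + p)*(K + p)/3)
((k(-5) - G(4, 5)) - 7)² = ((3/2 - (-4/3*4 - 4/3*5 - ⅓*5² - ⅓*4*5)) - 7)² = ((3/2 - (-16/3 - 20/3 - ⅓*25 - 20/3)) - 7)² = ((3/2 - (-16/3 - 20/3 - 25/3 - 20/3)) - 7)² = ((3/2 - 1*(-27)) - 7)² = ((3/2 + 27) - 7)² = (57/2 - 7)² = (43/2)² = 1849/4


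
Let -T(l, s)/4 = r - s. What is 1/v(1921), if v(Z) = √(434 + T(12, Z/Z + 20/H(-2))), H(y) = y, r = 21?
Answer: √314/314 ≈ 0.056433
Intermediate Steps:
T(l, s) = -84 + 4*s (T(l, s) = -4*(21 - s) = -84 + 4*s)
v(Z) = √314 (v(Z) = √(434 + (-84 + 4*(Z/Z + 20/(-2)))) = √(434 + (-84 + 4*(1 + 20*(-½)))) = √(434 + (-84 + 4*(1 - 10))) = √(434 + (-84 + 4*(-9))) = √(434 + (-84 - 36)) = √(434 - 120) = √314)
1/v(1921) = 1/(√314) = √314/314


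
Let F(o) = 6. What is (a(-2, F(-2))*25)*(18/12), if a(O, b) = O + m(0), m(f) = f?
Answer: -75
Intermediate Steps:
a(O, b) = O (a(O, b) = O + 0 = O)
(a(-2, F(-2))*25)*(18/12) = (-2*25)*(18/12) = -900/12 = -50*3/2 = -75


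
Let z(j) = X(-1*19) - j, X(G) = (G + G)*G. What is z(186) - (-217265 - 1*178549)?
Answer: 396350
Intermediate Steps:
X(G) = 2*G² (X(G) = (2*G)*G = 2*G²)
z(j) = 722 - j (z(j) = 2*(-1*19)² - j = 2*(-19)² - j = 2*361 - j = 722 - j)
z(186) - (-217265 - 1*178549) = (722 - 1*186) - (-217265 - 1*178549) = (722 - 186) - (-217265 - 178549) = 536 - 1*(-395814) = 536 + 395814 = 396350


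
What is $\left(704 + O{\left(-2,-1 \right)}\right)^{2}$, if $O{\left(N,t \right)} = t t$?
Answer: $497025$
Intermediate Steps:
$O{\left(N,t \right)} = t^{2}$
$\left(704 + O{\left(-2,-1 \right)}\right)^{2} = \left(704 + \left(-1\right)^{2}\right)^{2} = \left(704 + 1\right)^{2} = 705^{2} = 497025$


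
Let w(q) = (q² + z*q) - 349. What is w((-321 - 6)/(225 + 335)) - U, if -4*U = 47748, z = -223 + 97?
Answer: 3657176849/313600 ≈ 11662.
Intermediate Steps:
z = -126
U = -11937 (U = -¼*47748 = -11937)
w(q) = -349 + q² - 126*q (w(q) = (q² - 126*q) - 349 = -349 + q² - 126*q)
w((-321 - 6)/(225 + 335)) - U = (-349 + ((-321 - 6)/(225 + 335))² - 126*(-321 - 6)/(225 + 335)) - 1*(-11937) = (-349 + (-327/560)² - (-41202)/560) + 11937 = (-349 + (-327*1/560)² - (-41202)/560) + 11937 = (-349 + (-327/560)² - 126*(-327/560)) + 11937 = (-349 + 106929/313600 + 2943/40) + 11937 = -86266351/313600 + 11937 = 3657176849/313600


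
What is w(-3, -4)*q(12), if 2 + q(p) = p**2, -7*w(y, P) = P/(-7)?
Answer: -568/49 ≈ -11.592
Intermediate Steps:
w(y, P) = P/49 (w(y, P) = -P/(7*(-7)) = -P*(-1)/(7*7) = -(-1)*P/49 = P/49)
q(p) = -2 + p**2
w(-3, -4)*q(12) = ((1/49)*(-4))*(-2 + 12**2) = -4*(-2 + 144)/49 = -4/49*142 = -568/49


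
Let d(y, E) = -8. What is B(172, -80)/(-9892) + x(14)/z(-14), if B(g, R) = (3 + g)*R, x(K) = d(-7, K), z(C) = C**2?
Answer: 166554/121177 ≈ 1.3745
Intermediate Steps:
x(K) = -8
B(g, R) = R*(3 + g)
B(172, -80)/(-9892) + x(14)/z(-14) = -80*(3 + 172)/(-9892) - 8/((-14)**2) = -80*175*(-1/9892) - 8/196 = -14000*(-1/9892) - 8*1/196 = 3500/2473 - 2/49 = 166554/121177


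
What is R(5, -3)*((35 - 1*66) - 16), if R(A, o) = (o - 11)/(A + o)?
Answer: 329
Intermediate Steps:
R(A, o) = (-11 + o)/(A + o)
R(5, -3)*((35 - 1*66) - 16) = ((-11 - 3)/(5 - 3))*((35 - 1*66) - 16) = (-14/2)*((35 - 66) - 16) = ((½)*(-14))*(-31 - 16) = -7*(-47) = 329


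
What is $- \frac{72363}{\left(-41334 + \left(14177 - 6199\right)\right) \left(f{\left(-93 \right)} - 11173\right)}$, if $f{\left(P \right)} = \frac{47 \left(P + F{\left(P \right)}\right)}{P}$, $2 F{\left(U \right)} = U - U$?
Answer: $- \frac{72363}{371118856} \approx -0.00019499$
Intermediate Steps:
$F{\left(U \right)} = 0$ ($F{\left(U \right)} = \frac{U - U}{2} = \frac{1}{2} \cdot 0 = 0$)
$f{\left(P \right)} = 47$ ($f{\left(P \right)} = \frac{47 \left(P + 0\right)}{P} = \frac{47 P}{P} = 47$)
$- \frac{72363}{\left(-41334 + \left(14177 - 6199\right)\right) \left(f{\left(-93 \right)} - 11173\right)} = - \frac{72363}{\left(-41334 + \left(14177 - 6199\right)\right) \left(47 - 11173\right)} = - \frac{72363}{\left(-41334 + \left(14177 - 6199\right)\right) \left(-11126\right)} = - \frac{72363}{\left(-41334 + 7978\right) \left(-11126\right)} = - \frac{72363}{\left(-33356\right) \left(-11126\right)} = - \frac{72363}{371118856}$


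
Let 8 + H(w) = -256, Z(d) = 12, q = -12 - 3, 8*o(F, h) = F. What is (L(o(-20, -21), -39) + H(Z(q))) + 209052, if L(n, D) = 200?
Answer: 208988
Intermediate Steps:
o(F, h) = F/8
q = -15
H(w) = -264 (H(w) = -8 - 256 = -264)
(L(o(-20, -21), -39) + H(Z(q))) + 209052 = (200 - 264) + 209052 = -64 + 209052 = 208988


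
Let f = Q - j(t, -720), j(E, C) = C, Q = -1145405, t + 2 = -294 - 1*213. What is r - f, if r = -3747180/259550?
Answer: 29709924457/25955 ≈ 1.1447e+6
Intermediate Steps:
t = -509 (t = -2 + (-294 - 1*213) = -2 + (-294 - 213) = -2 - 507 = -509)
f = -1144685 (f = -1145405 - 1*(-720) = -1145405 + 720 = -1144685)
r = -374718/25955 (r = -3747180*1/259550 = -374718/25955 ≈ -14.437)
r - f = -374718/25955 - 1*(-1144685) = -374718/25955 + 1144685 = 29709924457/25955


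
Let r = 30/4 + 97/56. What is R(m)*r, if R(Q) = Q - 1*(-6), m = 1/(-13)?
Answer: 5687/104 ≈ 54.683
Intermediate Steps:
m = -1/13 ≈ -0.076923
r = 517/56 (r = 30*(¼) + 97*(1/56) = 15/2 + 97/56 = 517/56 ≈ 9.2321)
R(Q) = 6 + Q (R(Q) = Q + 6 = 6 + Q)
R(m)*r = (6 - 1/13)*(517/56) = (77/13)*(517/56) = 5687/104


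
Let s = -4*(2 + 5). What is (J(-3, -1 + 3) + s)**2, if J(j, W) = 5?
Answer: 529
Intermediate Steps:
s = -28 (s = -4*7 = -28)
(J(-3, -1 + 3) + s)**2 = (5 - 28)**2 = (-23)**2 = 529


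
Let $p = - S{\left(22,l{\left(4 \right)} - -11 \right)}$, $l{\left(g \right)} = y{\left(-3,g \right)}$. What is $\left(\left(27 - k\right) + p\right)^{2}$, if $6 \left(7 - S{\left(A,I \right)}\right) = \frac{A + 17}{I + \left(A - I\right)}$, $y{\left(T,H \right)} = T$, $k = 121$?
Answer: $\frac{19633761}{1936} \approx 10141.0$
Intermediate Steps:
$l{\left(g \right)} = -3$
$S{\left(A,I \right)} = 7 - \frac{17 + A}{6 A}$ ($S{\left(A,I \right)} = 7 - \frac{\left(A + 17\right) \frac{1}{I + \left(A - I\right)}}{6} = 7 - \frac{\left(17 + A\right) \frac{1}{A}}{6} = 7 - \frac{\frac{1}{A} \left(17 + A\right)}{6} = 7 - \frac{17 + A}{6 A}$)
$p = - \frac{295}{44}$ ($p = - \frac{-17 + 41 \cdot 22}{6 \cdot 22} = - \frac{-17 + 902}{6 \cdot 22} = - \frac{885}{6 \cdot 22} = \left(-1\right) \frac{295}{44} = - \frac{295}{44} \approx -6.7045$)
$\left(\left(27 - k\right) + p\right)^{2} = \left(\left(27 - 121\right) - \frac{295}{44}\right)^{2} = \left(-94 - \frac{295}{44}\right)^{2} = \left(- \frac{4431}{44}\right)^{2} = \frac{19633761}{1936}$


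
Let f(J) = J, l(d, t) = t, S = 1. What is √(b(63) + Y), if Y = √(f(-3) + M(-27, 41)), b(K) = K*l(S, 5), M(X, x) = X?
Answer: √(315 + I*√30) ≈ 17.749 + 0.1543*I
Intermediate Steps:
b(K) = 5*K (b(K) = K*5 = 5*K)
Y = I*√30 (Y = √(-3 - 27) = √(-30) = I*√30 ≈ 5.4772*I)
√(b(63) + Y) = √(5*63 + I*√30) = √(315 + I*√30)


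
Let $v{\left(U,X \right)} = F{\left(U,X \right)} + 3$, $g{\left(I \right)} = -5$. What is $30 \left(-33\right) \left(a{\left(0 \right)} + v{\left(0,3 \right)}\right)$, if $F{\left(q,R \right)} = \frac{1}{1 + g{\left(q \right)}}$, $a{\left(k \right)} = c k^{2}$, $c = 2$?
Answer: $- \frac{5445}{2} \approx -2722.5$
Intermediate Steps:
$a{\left(k \right)} = 2 k^{2}$
$F{\left(q,R \right)} = - \frac{1}{4}$ ($F{\left(q,R \right)} = \frac{1}{1 - 5} = \frac{1}{-4} = - \frac{1}{4}$)
$v{\left(U,X \right)} = \frac{11}{4}$ ($v{\left(U,X \right)} = - \frac{1}{4} + 3 = \frac{11}{4}$)
$30 \left(-33\right) \left(a{\left(0 \right)} + v{\left(0,3 \right)}\right) = 30 \left(-33\right) \left(2 \cdot 0^{2} + \frac{11}{4}\right) = - 990 \left(2 \cdot 0 + \frac{11}{4}\right) = - 990 \left(0 + \frac{11}{4}\right) = \left(-990\right) \frac{11}{4} = - \frac{5445}{2}$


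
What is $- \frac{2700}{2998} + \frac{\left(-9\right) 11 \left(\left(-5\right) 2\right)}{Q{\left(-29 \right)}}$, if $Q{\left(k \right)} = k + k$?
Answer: $- \frac{781155}{43471} \approx -17.97$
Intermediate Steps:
$Q{\left(k \right)} = 2 k$
$- \frac{2700}{2998} + \frac{\left(-9\right) 11 \left(\left(-5\right) 2\right)}{Q{\left(-29 \right)}} = - \frac{2700}{2998} + \frac{\left(-9\right) 11 \left(\left(-5\right) 2\right)}{2 \left(-29\right)} = \left(-2700\right) \frac{1}{2998} + \frac{\left(-99\right) \left(-10\right)}{-58} = - \frac{1350}{1499} + 990 \left(- \frac{1}{58}\right) = - \frac{1350}{1499} - \frac{495}{29} = - \frac{781155}{43471}$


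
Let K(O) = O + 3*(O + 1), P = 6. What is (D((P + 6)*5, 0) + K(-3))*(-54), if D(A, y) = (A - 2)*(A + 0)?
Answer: -187434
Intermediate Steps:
D(A, y) = A*(-2 + A) (D(A, y) = (-2 + A)*A = A*(-2 + A))
K(O) = 3 + 4*O (K(O) = O + 3*(1 + O) = O + (3 + 3*O) = 3 + 4*O)
(D((P + 6)*5, 0) + K(-3))*(-54) = (((6 + 6)*5)*(-2 + (6 + 6)*5) + (3 + 4*(-3)))*(-54) = ((12*5)*(-2 + 12*5) + (3 - 12))*(-54) = (60*(-2 + 60) - 9)*(-54) = (60*58 - 9)*(-54) = (3480 - 9)*(-54) = 3471*(-54) = -187434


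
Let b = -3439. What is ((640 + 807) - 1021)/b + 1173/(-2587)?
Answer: -5136009/8896693 ≈ -0.57729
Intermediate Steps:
((640 + 807) - 1021)/b + 1173/(-2587) = ((640 + 807) - 1021)/(-3439) + 1173/(-2587) = (1447 - 1021)*(-1/3439) + 1173*(-1/2587) = 426*(-1/3439) - 1173/2587 = -426/3439 - 1173/2587 = -5136009/8896693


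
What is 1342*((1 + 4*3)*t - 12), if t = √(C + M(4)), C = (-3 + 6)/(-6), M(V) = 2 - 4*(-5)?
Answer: -16104 + 8723*√86 ≈ 64790.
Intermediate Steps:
M(V) = 22 (M(V) = 2 + 20 = 22)
C = -½ (C = 3*(-⅙) = -½ ≈ -0.50000)
t = √86/2 (t = √(-½ + 22) = √(43/2) = √86/2 ≈ 4.6368)
1342*((1 + 4*3)*t - 12) = 1342*((1 + 4*3)*(√86/2) - 12) = 1342*((1 + 12)*(√86/2) - 12) = 1342*(13*(√86/2) - 12) = 1342*(13*√86/2 - 12) = 1342*(-12 + 13*√86/2) = -16104 + 8723*√86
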